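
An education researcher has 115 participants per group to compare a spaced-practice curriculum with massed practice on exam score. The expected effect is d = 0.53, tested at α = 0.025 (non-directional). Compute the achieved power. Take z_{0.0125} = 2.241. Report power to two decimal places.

power ≈ 0.96

For two equal groups, power = Φ(d·√(n/2) − z_{α/2}).
d·√(n/2) = 0.53 × √(115/2) = 0.53 × 7.583 = 4.019.
z_β = 4.019 − 2.241 = 1.778.
Power = Φ(1.778) = 0.962.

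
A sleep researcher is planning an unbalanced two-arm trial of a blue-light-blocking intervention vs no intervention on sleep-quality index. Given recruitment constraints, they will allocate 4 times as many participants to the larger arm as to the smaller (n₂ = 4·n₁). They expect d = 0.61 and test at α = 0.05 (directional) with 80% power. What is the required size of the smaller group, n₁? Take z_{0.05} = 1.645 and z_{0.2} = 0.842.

n₁ = 21

With allocation ratio k = n₂/n₁ = 4, Var(x̄₁−x̄₂) = σ²(1/n₁ + 1/(k·n₁)) = σ²·(k+1)/(k·n₁).
So n₁ = (1 + 1/k)·((z_{α} + z_β)/d)² = 1.250 × (2.487/0.61)².
n₁ = 1.250 × 16.62 = 20.8.
Round up: n₁ = 21, giving n₂ = 4 × 21 = 84.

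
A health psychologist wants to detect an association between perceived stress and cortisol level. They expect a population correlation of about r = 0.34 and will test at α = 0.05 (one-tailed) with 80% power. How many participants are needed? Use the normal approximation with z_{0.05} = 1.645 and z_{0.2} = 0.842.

n = 53

Fisher's z: C = ½·ln((1+r)/(1−r)) = ½·ln(2.0303) = 0.3541.
n = ((z_{α} + z_β)/C)² + 3.
(1.645 + 0.842) / 0.3541 = 2.487 / 0.3541 = 7.023.
n = 7.023² + 3 = 49.33 + 3 = 52.3.
Round up.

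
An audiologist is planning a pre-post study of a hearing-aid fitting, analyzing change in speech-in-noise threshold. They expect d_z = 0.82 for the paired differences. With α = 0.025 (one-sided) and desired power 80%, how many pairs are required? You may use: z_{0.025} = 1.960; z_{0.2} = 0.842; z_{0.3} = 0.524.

n = 12 pairs

For a paired (one-sample on differences) test: n = ((z_{α} + z_β) / d)².
z_{α} + z_β = 1.960 + 0.842 = 2.802.
n = (2.802 / 0.82)² = 3.417² = 11.68.
Round up.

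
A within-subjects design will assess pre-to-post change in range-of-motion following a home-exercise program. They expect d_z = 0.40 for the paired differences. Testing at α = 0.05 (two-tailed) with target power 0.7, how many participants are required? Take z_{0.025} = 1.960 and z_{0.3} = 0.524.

n = 39 pairs

For a paired (one-sample on differences) test: n = ((z_{α/2} + z_β) / d)².
z_{α/2} + z_β = 1.960 + 0.524 = 2.484.
n = (2.484 / 0.40)² = 6.210² = 38.56.
Round up.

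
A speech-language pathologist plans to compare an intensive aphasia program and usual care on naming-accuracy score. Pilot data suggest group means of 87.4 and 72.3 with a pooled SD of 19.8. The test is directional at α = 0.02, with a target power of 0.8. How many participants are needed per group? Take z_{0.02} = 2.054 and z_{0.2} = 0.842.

Cohen's d = |M₁ − M₂| / SD_pooled = |87.4 − 72.3| / 19.8 = 15.1 / 19.8 = 0.763.
For two independent groups with equal n: n = 2·((z_{α} + z_β) / d)².
z_{α} + z_β = 2.054 + 0.842 = 2.896.
n = 2 × (2.896 / 0.763)² = 2 × 3.796² = 2 × 14.41 = 28.8.
Round up to the next whole participant.

n = 29 per group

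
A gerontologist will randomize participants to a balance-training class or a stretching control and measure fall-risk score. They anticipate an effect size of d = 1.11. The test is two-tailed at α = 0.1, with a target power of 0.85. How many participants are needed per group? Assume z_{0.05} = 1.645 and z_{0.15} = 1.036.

For two independent groups with equal n: n = 2·((z_{α/2} + z_β) / d)².
z_{α/2} + z_β = 1.645 + 1.036 = 2.681.
n = 2 × (2.681 / 1.11)² = 2 × 2.415² = 2 × 5.83 = 11.7.
Round up to the next whole participant.

n = 12 per group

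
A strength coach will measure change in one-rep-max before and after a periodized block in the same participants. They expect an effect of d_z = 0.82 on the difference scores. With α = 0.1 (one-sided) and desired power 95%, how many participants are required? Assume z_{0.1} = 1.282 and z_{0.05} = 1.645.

n = 13 pairs

For a paired (one-sample on differences) test: n = ((z_{α} + z_β) / d)².
z_{α} + z_β = 1.282 + 1.645 = 2.927.
n = (2.927 / 0.82)² = 3.570² = 12.74.
Round up.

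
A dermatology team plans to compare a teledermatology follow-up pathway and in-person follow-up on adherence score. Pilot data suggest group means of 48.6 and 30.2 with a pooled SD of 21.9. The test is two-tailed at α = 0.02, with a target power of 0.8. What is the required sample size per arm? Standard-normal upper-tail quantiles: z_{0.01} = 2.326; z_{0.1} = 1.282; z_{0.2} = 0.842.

n = 29 per group

Cohen's d = |M₁ − M₂| / SD_pooled = |48.6 − 30.2| / 21.9 = 18.4 / 21.9 = 0.840.
For two independent groups with equal n: n = 2·((z_{α/2} + z_β) / d)².
z_{α/2} + z_β = 2.326 + 0.842 = 3.168.
n = 2 × (3.168 / 0.840)² = 2 × 3.771² = 2 × 14.22 = 28.4.
Round up to the next whole participant.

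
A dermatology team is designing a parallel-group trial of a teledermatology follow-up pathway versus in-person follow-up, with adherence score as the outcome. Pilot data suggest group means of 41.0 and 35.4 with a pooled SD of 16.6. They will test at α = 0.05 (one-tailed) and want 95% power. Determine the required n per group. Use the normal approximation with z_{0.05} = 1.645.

Cohen's d = |M₁ − M₂| / SD_pooled = |41.0 − 35.4| / 16.6 = 5.6 / 16.6 = 0.337.
For two independent groups with equal n: n = 2·((z_{α} + z_β) / d)².
z_{α} + z_β = 1.645 + 1.645 = 3.290.
n = 2 × (3.290 / 0.337)² = 2 × 9.763² = 2 × 95.31 = 190.6.
Round up to the next whole participant.

n = 191 per group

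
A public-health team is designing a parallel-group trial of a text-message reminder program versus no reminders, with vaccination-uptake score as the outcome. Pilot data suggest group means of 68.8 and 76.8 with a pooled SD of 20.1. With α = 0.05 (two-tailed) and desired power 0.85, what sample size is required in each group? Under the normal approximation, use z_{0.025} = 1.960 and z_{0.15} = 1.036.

Cohen's d = |M₁ − M₂| / SD_pooled = |68.8 − 76.8| / 20.1 = 8.0 / 20.1 = 0.398.
For two independent groups with equal n: n = 2·((z_{α/2} + z_β) / d)².
z_{α/2} + z_β = 1.960 + 1.036 = 2.996.
n = 2 × (2.996 / 0.398)² = 2 × 7.528² = 2 × 56.67 = 113.3.
Round up to the next whole participant.

n = 114 per group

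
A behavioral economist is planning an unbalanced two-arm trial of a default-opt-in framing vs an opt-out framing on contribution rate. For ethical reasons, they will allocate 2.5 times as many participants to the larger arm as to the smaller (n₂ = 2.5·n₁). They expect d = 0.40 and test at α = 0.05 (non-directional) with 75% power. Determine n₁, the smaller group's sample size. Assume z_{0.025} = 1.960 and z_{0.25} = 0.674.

n₁ = 61

With allocation ratio k = n₂/n₁ = 2.5, Var(x̄₁−x̄₂) = σ²(1/n₁ + 1/(k·n₁)) = σ²·(k+1)/(k·n₁).
So n₁ = (1 + 1/k)·((z_{α/2} + z_β)/d)² = 1.400 × (2.634/0.40)².
n₁ = 1.400 × 43.36 = 60.7.
Round up: n₁ = 61, giving n₂ = ⌈2.5 × 61⌉ = ⌈152.5⌉ = 153.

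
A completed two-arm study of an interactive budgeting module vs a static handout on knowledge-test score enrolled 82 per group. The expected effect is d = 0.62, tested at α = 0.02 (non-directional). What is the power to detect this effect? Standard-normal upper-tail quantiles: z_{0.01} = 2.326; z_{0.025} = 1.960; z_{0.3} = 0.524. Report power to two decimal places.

For two equal groups, power = Φ(d·√(n/2) − z_{α/2}).
d·√(n/2) = 0.62 × √(82/2) = 0.62 × 6.403 = 3.970.
z_β = 3.970 − 2.326 = 1.644.
Power = Φ(1.644) = 0.950.

power ≈ 0.95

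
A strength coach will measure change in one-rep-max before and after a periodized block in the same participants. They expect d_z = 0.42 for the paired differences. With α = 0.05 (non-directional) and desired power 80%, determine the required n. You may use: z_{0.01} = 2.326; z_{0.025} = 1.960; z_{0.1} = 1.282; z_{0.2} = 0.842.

n = 45 pairs

For a paired (one-sample on differences) test: n = ((z_{α/2} + z_β) / d)².
z_{α/2} + z_β = 1.960 + 0.842 = 2.802.
n = (2.802 / 0.42)² = 6.671² = 44.51.
Round up.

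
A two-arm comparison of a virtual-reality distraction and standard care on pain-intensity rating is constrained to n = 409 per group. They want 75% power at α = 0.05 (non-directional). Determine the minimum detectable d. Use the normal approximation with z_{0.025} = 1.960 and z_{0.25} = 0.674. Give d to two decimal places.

d_min ≈ 0.18

For two independent groups of n = 409 each: d_min = (z_{α/2} + z_β)·√(2/n).
z-sum = 1.960 + 0.674 = 2.634.
d_min = 2.634 × √(2/409) = 2.634 × 0.0699 = 0.184.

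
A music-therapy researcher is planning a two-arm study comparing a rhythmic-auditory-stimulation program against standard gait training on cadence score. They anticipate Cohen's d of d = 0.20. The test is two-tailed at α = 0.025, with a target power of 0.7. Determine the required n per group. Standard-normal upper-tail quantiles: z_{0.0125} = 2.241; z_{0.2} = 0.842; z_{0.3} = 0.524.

n = 383 per group

For two independent groups with equal n: n = 2·((z_{α/2} + z_β) / d)².
z_{α/2} + z_β = 2.241 + 0.524 = 2.765.
n = 2 × (2.765 / 0.20)² = 2 × 13.825² = 2 × 191.13 = 382.3.
Round up to the next whole participant.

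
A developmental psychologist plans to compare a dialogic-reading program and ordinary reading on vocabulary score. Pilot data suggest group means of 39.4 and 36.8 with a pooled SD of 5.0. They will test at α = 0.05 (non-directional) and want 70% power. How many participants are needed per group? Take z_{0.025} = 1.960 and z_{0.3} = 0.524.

n = 46 per group

Cohen's d = |M₁ − M₂| / SD_pooled = |39.4 − 36.8| / 5.0 = 2.6 / 5.0 = 0.520.
For two independent groups with equal n: n = 2·((z_{α/2} + z_β) / d)².
z_{α/2} + z_β = 1.960 + 0.524 = 2.484.
n = 2 × (2.484 / 0.520)² = 2 × 4.777² = 2 × 22.82 = 45.6.
Round up to the next whole participant.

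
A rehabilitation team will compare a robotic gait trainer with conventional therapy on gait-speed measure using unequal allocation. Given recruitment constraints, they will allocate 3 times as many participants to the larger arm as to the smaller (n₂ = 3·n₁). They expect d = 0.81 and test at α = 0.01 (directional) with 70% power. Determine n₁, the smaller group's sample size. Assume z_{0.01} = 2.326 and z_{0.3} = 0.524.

With allocation ratio k = n₂/n₁ = 3, Var(x̄₁−x̄₂) = σ²(1/n₁ + 1/(k·n₁)) = σ²·(k+1)/(k·n₁).
So n₁ = (1 + 1/k)·((z_{α} + z_β)/d)² = 1.333 × (2.850/0.81)².
n₁ = 1.333 × 12.38 = 16.5.
Round up: n₁ = 17, giving n₂ = 3 × 17 = 51.

n₁ = 17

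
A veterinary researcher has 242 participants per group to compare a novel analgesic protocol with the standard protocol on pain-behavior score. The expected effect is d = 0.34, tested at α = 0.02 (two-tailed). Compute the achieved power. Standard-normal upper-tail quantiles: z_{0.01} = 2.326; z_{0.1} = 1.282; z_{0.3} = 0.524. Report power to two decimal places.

power ≈ 0.92

For two equal groups, power = Φ(d·√(n/2) − z_{α/2}).
d·√(n/2) = 0.34 × √(242/2) = 0.34 × 11.000 = 3.740.
z_β = 3.740 − 2.326 = 1.414.
Power = Φ(1.414) = 0.921.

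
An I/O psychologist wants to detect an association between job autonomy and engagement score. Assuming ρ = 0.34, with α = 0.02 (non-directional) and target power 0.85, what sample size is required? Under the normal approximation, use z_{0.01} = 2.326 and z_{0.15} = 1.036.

Fisher's z: C = ½·ln((1+r)/(1−r)) = ½·ln(2.0303) = 0.3541.
n = ((z_{α/2} + z_β)/C)² + 3.
(2.326 + 1.036) / 0.3541 = 3.362 / 0.3541 = 9.494.
n = 9.494² + 3 = 90.15 + 3 = 93.1.
Round up.

n = 94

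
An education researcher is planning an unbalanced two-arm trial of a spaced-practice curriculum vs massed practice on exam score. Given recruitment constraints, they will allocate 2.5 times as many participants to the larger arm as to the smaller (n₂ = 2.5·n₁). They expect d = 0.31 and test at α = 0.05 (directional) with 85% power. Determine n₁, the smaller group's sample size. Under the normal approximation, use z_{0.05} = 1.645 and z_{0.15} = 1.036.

With allocation ratio k = n₂/n₁ = 2.5, Var(x̄₁−x̄₂) = σ²(1/n₁ + 1/(k·n₁)) = σ²·(k+1)/(k·n₁).
So n₁ = (1 + 1/k)·((z_{α} + z_β)/d)² = 1.400 × (2.681/0.31)².
n₁ = 1.400 × 74.79 = 104.7.
Round up: n₁ = 105, giving n₂ = ⌈2.5 × 105⌉ = ⌈262.5⌉ = 263.

n₁ = 105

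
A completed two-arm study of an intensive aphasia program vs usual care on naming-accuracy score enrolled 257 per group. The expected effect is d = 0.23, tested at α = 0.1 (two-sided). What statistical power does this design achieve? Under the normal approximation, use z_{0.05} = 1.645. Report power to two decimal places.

power ≈ 0.83

For two equal groups, power = Φ(d·√(n/2) − z_{α/2}).
d·√(n/2) = 0.23 × √(257/2) = 0.23 × 11.336 = 2.607.
z_β = 2.607 − 1.645 = 0.962.
Power = Φ(0.962) = 0.832.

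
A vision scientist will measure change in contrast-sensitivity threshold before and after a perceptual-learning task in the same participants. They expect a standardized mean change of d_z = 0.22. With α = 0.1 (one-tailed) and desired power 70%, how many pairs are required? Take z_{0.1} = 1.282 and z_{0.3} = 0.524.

For a paired (one-sample on differences) test: n = ((z_{α} + z_β) / d)².
z_{α} + z_β = 1.282 + 0.524 = 1.806.
n = (1.806 / 0.22)² = 8.209² = 67.39.
Round up.

n = 68 pairs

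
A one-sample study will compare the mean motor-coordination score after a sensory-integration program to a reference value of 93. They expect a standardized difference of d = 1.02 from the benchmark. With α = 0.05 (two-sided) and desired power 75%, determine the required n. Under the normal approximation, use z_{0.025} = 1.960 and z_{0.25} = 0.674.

For a one-sample test: n = ((z_{α/2} + z_β) / d)².
z_{α/2} + z_β = 1.960 + 0.674 = 2.634.
n = (2.634 / 1.02)² = 2.582² = 6.67.
Round up.

n = 7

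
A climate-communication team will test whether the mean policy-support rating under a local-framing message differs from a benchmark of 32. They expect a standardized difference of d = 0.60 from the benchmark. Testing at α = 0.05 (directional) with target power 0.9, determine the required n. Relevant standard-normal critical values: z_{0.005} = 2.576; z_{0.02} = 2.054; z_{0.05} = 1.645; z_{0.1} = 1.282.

n = 24

For a one-sample test: n = ((z_{α} + z_β) / d)².
z_{α} + z_β = 1.645 + 1.282 = 2.927.
n = (2.927 / 0.60)² = 4.878² = 23.80.
Round up.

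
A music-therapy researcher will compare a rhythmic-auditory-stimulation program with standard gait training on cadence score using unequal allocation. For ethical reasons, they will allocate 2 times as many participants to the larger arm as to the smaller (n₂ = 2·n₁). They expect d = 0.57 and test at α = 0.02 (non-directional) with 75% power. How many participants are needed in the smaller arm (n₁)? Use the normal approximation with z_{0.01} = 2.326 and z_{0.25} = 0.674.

With allocation ratio k = n₂/n₁ = 2, Var(x̄₁−x̄₂) = σ²(1/n₁ + 1/(k·n₁)) = σ²·(k+1)/(k·n₁).
So n₁ = (1 + 1/k)·((z_{α/2} + z_β)/d)² = 1.500 × (3.000/0.57)².
n₁ = 1.500 × 27.70 = 41.6.
Round up: n₁ = 42, giving n₂ = 2 × 42 = 84.

n₁ = 42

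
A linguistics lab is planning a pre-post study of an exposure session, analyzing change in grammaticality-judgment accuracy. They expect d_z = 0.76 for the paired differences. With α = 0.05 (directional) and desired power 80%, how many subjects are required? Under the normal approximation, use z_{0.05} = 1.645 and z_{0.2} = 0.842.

For a paired (one-sample on differences) test: n = ((z_{α} + z_β) / d)².
z_{α} + z_β = 1.645 + 0.842 = 2.487.
n = (2.487 / 0.76)² = 3.272² = 10.71.
Round up.

n = 11 pairs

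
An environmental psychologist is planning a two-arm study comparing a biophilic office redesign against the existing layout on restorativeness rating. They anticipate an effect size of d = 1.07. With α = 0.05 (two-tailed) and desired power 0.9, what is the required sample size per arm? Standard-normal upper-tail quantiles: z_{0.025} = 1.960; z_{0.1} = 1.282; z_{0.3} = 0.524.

n = 19 per group

For two independent groups with equal n: n = 2·((z_{α/2} + z_β) / d)².
z_{α/2} + z_β = 1.960 + 1.282 = 3.242.
n = 2 × (3.242 / 1.07)² = 2 × 3.030² = 2 × 9.18 = 18.4.
Round up to the next whole participant.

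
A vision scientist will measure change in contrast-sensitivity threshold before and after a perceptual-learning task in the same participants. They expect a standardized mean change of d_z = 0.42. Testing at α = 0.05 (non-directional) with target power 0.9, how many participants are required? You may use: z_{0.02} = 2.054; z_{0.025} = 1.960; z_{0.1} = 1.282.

For a paired (one-sample on differences) test: n = ((z_{α/2} + z_β) / d)².
z_{α/2} + z_β = 1.960 + 1.282 = 3.242.
n = (3.242 / 0.42)² = 7.719² = 59.58.
Round up.

n = 60 pairs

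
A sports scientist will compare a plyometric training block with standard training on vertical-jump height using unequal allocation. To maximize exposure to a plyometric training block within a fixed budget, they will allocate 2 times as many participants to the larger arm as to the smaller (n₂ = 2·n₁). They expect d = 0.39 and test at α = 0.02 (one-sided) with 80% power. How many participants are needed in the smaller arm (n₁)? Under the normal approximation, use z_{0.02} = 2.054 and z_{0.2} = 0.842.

With allocation ratio k = n₂/n₁ = 2, Var(x̄₁−x̄₂) = σ²(1/n₁ + 1/(k·n₁)) = σ²·(k+1)/(k·n₁).
So n₁ = (1 + 1/k)·((z_{α} + z_β)/d)² = 1.500 × (2.896/0.39)².
n₁ = 1.500 × 55.14 = 82.7.
Round up: n₁ = 83, giving n₂ = 2 × 83 = 166.

n₁ = 83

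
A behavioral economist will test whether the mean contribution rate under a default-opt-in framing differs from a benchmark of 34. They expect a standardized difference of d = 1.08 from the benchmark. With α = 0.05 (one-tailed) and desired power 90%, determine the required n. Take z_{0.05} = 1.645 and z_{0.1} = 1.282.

n = 8

For a one-sample test: n = ((z_{α} + z_β) / d)².
z_{α} + z_β = 1.645 + 1.282 = 2.927.
n = (2.927 / 1.08)² = 2.710² = 7.35.
Round up.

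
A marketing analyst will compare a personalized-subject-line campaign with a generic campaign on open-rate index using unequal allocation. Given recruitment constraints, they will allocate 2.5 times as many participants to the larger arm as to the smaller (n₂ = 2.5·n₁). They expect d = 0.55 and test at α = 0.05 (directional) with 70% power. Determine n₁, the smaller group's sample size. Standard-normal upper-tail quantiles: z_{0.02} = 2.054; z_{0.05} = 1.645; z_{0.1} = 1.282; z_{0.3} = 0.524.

With allocation ratio k = n₂/n₁ = 2.5, Var(x̄₁−x̄₂) = σ²(1/n₁ + 1/(k·n₁)) = σ²·(k+1)/(k·n₁).
So n₁ = (1 + 1/k)·((z_{α} + z_β)/d)² = 1.400 × (2.169/0.55)².
n₁ = 1.400 × 15.55 = 21.8.
Round up: n₁ = 22, giving n₂ = 2.5 × 22 = 55.

n₁ = 22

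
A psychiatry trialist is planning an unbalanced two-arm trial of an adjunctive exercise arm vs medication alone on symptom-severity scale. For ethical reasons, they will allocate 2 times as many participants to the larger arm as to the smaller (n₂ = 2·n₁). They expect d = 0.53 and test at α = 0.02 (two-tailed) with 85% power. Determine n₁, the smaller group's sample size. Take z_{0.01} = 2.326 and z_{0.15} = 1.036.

With allocation ratio k = n₂/n₁ = 2, Var(x̄₁−x̄₂) = σ²(1/n₁ + 1/(k·n₁)) = σ²·(k+1)/(k·n₁).
So n₁ = (1 + 1/k)·((z_{α/2} + z_β)/d)² = 1.500 × (3.362/0.53)².
n₁ = 1.500 × 40.24 = 60.4.
Round up: n₁ = 61, giving n₂ = 2 × 61 = 122.

n₁ = 61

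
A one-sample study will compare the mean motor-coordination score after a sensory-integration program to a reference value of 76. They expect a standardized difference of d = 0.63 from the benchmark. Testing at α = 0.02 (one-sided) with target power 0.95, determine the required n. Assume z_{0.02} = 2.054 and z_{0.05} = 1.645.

n = 35

For a one-sample test: n = ((z_{α} + z_β) / d)².
z_{α} + z_β = 2.054 + 1.645 = 3.699.
n = (3.699 / 0.63)² = 5.871² = 34.47.
Round up.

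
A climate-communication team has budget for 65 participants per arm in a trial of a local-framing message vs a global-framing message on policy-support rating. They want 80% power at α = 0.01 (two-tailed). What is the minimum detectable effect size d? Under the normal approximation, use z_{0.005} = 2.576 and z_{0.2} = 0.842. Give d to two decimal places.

For two independent groups of n = 65 each: d_min = (z_{α/2} + z_β)·√(2/n).
z-sum = 2.576 + 0.842 = 3.418.
d_min = 3.418 × √(2/65) = 3.418 × 0.1754 = 0.600.

d_min ≈ 0.60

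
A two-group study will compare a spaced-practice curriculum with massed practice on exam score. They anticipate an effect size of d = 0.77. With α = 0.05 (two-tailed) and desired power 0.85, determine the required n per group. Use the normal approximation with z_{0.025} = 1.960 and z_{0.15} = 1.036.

n = 31 per group

For two independent groups with equal n: n = 2·((z_{α/2} + z_β) / d)².
z_{α/2} + z_β = 1.960 + 1.036 = 2.996.
n = 2 × (2.996 / 0.77)² = 2 × 3.891² = 2 × 15.14 = 30.3.
Round up to the next whole participant.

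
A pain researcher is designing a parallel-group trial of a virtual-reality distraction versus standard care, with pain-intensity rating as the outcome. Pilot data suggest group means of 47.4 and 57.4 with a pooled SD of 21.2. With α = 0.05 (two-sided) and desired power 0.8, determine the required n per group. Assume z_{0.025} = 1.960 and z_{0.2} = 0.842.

Cohen's d = |M₁ − M₂| / SD_pooled = |47.4 − 57.4| / 21.2 = 10.0 / 21.2 = 0.472.
For two independent groups with equal n: n = 2·((z_{α/2} + z_β) / d)².
z_{α/2} + z_β = 1.960 + 0.842 = 2.802.
n = 2 × (2.802 / 0.472)² = 2 × 5.936² = 2 × 35.24 = 70.5.
Round up to the next whole participant.

n = 71 per group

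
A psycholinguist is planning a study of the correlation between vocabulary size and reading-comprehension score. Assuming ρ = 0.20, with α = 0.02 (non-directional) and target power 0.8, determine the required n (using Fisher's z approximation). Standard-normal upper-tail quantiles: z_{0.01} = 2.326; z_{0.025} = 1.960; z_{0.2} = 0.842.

Fisher's z: C = ½·ln((1+r)/(1−r)) = ½·ln(1.5000) = 0.2027.
n = ((z_{α/2} + z_β)/C)² + 3.
(2.326 + 0.842) / 0.2027 = 3.168 / 0.2027 = 15.629.
n = 15.629² + 3 = 244.27 + 3 = 247.3.
Round up.

n = 248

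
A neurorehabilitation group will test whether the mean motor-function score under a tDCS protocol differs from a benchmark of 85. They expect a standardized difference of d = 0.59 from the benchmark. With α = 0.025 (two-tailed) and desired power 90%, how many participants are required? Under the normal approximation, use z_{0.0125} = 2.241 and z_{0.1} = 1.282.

For a one-sample test: n = ((z_{α/2} + z_β) / d)².
z_{α/2} + z_β = 2.241 + 1.282 = 3.523.
n = (3.523 / 0.59)² = 5.971² = 35.66.
Round up.

n = 36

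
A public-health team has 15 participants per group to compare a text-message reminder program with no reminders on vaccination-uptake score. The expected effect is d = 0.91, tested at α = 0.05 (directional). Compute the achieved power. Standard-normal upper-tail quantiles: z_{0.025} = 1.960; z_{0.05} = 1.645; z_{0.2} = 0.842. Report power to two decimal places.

power ≈ 0.80

For two equal groups, power = Φ(d·√(n/2) − z_{α}).
d·√(n/2) = 0.91 × √(15/2) = 0.91 × 2.739 = 2.492.
z_β = 2.492 − 1.645 = 0.847.
Power = Φ(0.847) = 0.802.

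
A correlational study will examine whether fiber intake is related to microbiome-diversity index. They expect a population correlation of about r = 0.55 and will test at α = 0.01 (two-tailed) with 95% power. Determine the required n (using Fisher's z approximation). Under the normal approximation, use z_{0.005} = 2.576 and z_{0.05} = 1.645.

Fisher's z: C = ½·ln((1+r)/(1−r)) = ½·ln(3.4444) = 0.6184.
n = ((z_{α/2} + z_β)/C)² + 3.
(2.576 + 1.645) / 0.6184 = 4.221 / 0.6184 = 6.826.
n = 6.826² + 3 = 46.59 + 3 = 49.6.
Round up.

n = 50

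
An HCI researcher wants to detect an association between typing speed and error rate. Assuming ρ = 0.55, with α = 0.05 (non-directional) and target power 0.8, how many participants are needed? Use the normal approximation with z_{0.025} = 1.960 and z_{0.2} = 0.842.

n = 24

Fisher's z: C = ½·ln((1+r)/(1−r)) = ½·ln(3.4444) = 0.6184.
n = ((z_{α/2} + z_β)/C)² + 3.
(1.960 + 0.842) / 0.6184 = 2.802 / 0.6184 = 4.531.
n = 4.531² + 3 = 20.53 + 3 = 23.5.
Round up.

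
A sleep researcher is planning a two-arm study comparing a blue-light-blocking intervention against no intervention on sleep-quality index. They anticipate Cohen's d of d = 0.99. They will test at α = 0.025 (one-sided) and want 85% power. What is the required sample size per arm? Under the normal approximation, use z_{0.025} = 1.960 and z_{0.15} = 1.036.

n = 19 per group

For two independent groups with equal n: n = 2·((z_{α} + z_β) / d)².
z_{α} + z_β = 1.960 + 1.036 = 2.996.
n = 2 × (2.996 / 0.99)² = 2 × 3.026² = 2 × 9.16 = 18.3.
Round up to the next whole participant.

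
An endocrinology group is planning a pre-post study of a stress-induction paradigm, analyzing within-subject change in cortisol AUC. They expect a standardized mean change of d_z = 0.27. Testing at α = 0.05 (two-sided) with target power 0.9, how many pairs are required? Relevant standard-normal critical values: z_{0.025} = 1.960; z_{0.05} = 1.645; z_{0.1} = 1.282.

n = 145 pairs

For a paired (one-sample on differences) test: n = ((z_{α/2} + z_β) / d)².
z_{α/2} + z_β = 1.960 + 1.282 = 3.242.
n = (3.242 / 0.27)² = 12.007² = 144.18.
Round up.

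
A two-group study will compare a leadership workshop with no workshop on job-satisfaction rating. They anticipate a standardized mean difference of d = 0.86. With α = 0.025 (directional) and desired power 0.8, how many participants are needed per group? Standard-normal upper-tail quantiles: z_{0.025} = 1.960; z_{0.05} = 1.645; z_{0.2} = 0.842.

For two independent groups with equal n: n = 2·((z_{α} + z_β) / d)².
z_{α} + z_β = 1.960 + 0.842 = 2.802.
n = 2 × (2.802 / 0.86)² = 2 × 3.258² = 2 × 10.62 = 21.2.
Round up to the next whole participant.

n = 22 per group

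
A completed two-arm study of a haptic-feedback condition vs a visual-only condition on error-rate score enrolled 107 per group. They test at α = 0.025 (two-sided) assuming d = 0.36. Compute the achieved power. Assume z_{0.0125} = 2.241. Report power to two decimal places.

power ≈ 0.65

For two equal groups, power = Φ(d·√(n/2) − z_{α/2}).
d·√(n/2) = 0.36 × √(107/2) = 0.36 × 7.314 = 2.633.
z_β = 2.633 − 2.241 = 0.392.
Power = Φ(0.392) = 0.653.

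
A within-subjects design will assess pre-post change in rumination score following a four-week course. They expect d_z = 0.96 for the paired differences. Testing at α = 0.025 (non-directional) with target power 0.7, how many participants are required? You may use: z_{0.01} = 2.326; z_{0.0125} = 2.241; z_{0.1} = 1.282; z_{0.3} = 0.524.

n = 9 pairs

For a paired (one-sample on differences) test: n = ((z_{α/2} + z_β) / d)².
z_{α/2} + z_β = 2.241 + 0.524 = 2.765.
n = (2.765 / 0.96)² = 2.880² = 8.30.
Round up.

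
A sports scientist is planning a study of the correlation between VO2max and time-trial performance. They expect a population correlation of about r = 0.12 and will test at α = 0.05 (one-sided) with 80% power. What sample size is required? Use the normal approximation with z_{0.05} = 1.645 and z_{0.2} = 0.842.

n = 429

Fisher's z: C = ½·ln((1+r)/(1−r)) = ½·ln(1.2727) = 0.1206.
n = ((z_{α} + z_β)/C)² + 3.
(1.645 + 0.842) / 0.1206 = 2.487 / 0.1206 = 20.622.
n = 20.622² + 3 = 425.26 + 3 = 428.3.
Round up.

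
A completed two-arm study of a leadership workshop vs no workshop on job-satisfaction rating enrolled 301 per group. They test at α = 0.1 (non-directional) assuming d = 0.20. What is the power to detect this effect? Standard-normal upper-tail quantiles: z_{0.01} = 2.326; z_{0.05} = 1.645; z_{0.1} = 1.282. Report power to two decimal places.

power ≈ 0.79

For two equal groups, power = Φ(d·√(n/2) − z_{α/2}).
d·√(n/2) = 0.20 × √(301/2) = 0.20 × 12.268 = 2.454.
z_β = 2.454 − 1.645 = 0.809.
Power = Φ(0.809) = 0.791.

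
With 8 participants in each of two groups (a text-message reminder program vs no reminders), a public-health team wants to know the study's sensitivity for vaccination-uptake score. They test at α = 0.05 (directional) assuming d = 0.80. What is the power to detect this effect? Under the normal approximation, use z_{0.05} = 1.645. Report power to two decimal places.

For two equal groups, power = Φ(d·√(n/2) − z_{α}).
d·√(n/2) = 0.80 × √(8/2) = 0.80 × 2.000 = 1.600.
z_β = 1.600 − 1.645 = -0.045.
Power = Φ(-0.045) = 0.482.

power ≈ 0.48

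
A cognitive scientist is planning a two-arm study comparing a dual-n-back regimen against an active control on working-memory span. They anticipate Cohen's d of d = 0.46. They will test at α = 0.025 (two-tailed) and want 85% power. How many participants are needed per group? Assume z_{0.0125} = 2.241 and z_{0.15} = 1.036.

n = 102 per group

For two independent groups with equal n: n = 2·((z_{α/2} + z_β) / d)².
z_{α/2} + z_β = 2.241 + 1.036 = 3.277.
n = 2 × (3.277 / 0.46)² = 2 × 7.124² = 2 × 50.75 = 101.5.
Round up to the next whole participant.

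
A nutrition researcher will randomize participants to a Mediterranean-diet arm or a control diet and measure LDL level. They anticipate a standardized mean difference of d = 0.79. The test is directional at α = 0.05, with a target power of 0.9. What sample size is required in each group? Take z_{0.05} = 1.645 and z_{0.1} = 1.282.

For two independent groups with equal n: n = 2·((z_{α} + z_β) / d)².
z_{α} + z_β = 1.645 + 1.282 = 2.927.
n = 2 × (2.927 / 0.79)² = 2 × 3.705² = 2 × 13.73 = 27.5.
Round up to the next whole participant.

n = 28 per group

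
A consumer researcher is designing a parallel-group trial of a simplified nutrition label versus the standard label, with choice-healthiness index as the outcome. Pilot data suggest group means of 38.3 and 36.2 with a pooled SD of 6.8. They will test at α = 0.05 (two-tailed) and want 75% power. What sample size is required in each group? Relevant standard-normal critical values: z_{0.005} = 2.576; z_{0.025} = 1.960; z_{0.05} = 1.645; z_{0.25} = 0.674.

n = 146 per group

Cohen's d = |M₁ − M₂| / SD_pooled = |38.3 − 36.2| / 6.8 = 2.1 / 6.8 = 0.309.
For two independent groups with equal n: n = 2·((z_{α/2} + z_β) / d)².
z_{α/2} + z_β = 1.960 + 0.674 = 2.634.
n = 2 × (2.634 / 0.309)² = 2 × 8.524² = 2 × 72.66 = 145.3.
Round up to the next whole participant.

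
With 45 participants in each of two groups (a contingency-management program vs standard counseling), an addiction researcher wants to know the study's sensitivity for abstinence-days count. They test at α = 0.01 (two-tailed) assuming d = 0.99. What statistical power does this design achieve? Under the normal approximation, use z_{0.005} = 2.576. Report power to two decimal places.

power ≈ 0.98

For two equal groups, power = Φ(d·√(n/2) − z_{α/2}).
d·√(n/2) = 0.99 × √(45/2) = 0.99 × 4.743 = 4.696.
z_β = 4.696 − 2.576 = 2.120.
Power = Φ(2.120) = 0.983.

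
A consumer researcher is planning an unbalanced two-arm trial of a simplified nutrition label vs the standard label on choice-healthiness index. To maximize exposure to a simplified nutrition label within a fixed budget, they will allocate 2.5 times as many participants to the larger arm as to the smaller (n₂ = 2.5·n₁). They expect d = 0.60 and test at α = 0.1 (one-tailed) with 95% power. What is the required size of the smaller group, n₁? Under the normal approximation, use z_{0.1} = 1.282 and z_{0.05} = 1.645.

With allocation ratio k = n₂/n₁ = 2.5, Var(x̄₁−x̄₂) = σ²(1/n₁ + 1/(k·n₁)) = σ²·(k+1)/(k·n₁).
So n₁ = (1 + 1/k)·((z_{α} + z_β)/d)² = 1.400 × (2.927/0.60)².
n₁ = 1.400 × 23.80 = 33.3.
Round up: n₁ = 34, giving n₂ = 2.5 × 34 = 85.

n₁ = 34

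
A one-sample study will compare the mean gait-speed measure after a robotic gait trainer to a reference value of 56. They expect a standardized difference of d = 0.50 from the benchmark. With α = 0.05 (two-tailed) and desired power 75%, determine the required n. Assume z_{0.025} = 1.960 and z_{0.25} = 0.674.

For a one-sample test: n = ((z_{α/2} + z_β) / d)².
z_{α/2} + z_β = 1.960 + 0.674 = 2.634.
n = (2.634 / 0.50)² = 5.268² = 27.75.
Round up.

n = 28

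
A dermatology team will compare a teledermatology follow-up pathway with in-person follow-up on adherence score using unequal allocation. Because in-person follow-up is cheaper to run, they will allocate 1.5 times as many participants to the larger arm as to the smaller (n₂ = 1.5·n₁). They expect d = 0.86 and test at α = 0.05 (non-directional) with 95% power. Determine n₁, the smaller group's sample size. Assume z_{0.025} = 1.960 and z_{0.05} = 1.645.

n₁ = 30

With allocation ratio k = n₂/n₁ = 1.5, Var(x̄₁−x̄₂) = σ²(1/n₁ + 1/(k·n₁)) = σ²·(k+1)/(k·n₁).
So n₁ = (1 + 1/k)·((z_{α/2} + z_β)/d)² = 1.667 × (3.605/0.86)².
n₁ = 1.667 × 17.57 = 29.3.
Round up: n₁ = 30, giving n₂ = 1.5 × 30 = 45.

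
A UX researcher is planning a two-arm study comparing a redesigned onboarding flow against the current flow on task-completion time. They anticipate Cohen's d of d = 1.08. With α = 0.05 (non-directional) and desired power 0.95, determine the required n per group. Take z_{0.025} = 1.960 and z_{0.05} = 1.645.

For two independent groups with equal n: n = 2·((z_{α/2} + z_β) / d)².
z_{α/2} + z_β = 1.960 + 1.645 = 3.605.
n = 2 × (3.605 / 1.08)² = 2 × 3.338² = 2 × 11.14 = 22.3.
Round up to the next whole participant.

n = 23 per group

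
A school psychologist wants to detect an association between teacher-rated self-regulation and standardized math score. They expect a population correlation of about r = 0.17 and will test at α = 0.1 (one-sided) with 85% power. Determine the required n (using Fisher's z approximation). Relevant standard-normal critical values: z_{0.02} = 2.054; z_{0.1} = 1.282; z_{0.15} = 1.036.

n = 186

Fisher's z: C = ½·ln((1+r)/(1−r)) = ½·ln(1.4096) = 0.1717.
n = ((z_{α} + z_β)/C)² + 3.
(1.282 + 1.036) / 0.1717 = 2.318 / 0.1717 = 13.500.
n = 13.500² + 3 = 182.26 + 3 = 185.3.
Round up.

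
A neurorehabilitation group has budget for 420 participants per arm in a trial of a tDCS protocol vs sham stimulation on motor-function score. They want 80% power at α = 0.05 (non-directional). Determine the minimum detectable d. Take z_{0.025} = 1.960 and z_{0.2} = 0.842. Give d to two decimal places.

For two independent groups of n = 420 each: d_min = (z_{α/2} + z_β)·√(2/n).
z-sum = 1.960 + 0.842 = 2.802.
d_min = 2.802 × √(2/420) = 2.802 × 0.0690 = 0.193.

d_min ≈ 0.19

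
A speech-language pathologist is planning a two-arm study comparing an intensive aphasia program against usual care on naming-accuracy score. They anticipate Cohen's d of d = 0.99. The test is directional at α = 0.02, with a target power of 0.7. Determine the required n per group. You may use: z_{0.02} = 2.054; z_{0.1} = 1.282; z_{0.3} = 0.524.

n = 14 per group

For two independent groups with equal n: n = 2·((z_{α} + z_β) / d)².
z_{α} + z_β = 2.054 + 0.524 = 2.578.
n = 2 × (2.578 / 0.99)² = 2 × 2.604² = 2 × 6.78 = 13.6.
Round up to the next whole participant.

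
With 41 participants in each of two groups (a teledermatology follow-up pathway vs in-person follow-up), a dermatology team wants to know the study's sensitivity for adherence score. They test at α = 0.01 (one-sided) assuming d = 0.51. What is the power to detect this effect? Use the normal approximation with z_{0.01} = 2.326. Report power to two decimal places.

For two equal groups, power = Φ(d·√(n/2) − z_{α}).
d·√(n/2) = 0.51 × √(41/2) = 0.51 × 4.528 = 2.309.
z_β = 2.309 − 2.326 = -0.017.
Power = Φ(-0.017) = 0.493.

power ≈ 0.49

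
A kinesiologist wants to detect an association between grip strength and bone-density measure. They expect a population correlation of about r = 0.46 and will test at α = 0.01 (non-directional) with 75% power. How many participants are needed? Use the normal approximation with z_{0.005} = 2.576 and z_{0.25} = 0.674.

n = 46

Fisher's z: C = ½·ln((1+r)/(1−r)) = ½·ln(2.7037) = 0.4973.
n = ((z_{α/2} + z_β)/C)² + 3.
(2.576 + 0.674) / 0.4973 = 3.250 / 0.4973 = 6.535.
n = 6.535² + 3 = 42.71 + 3 = 45.7.
Round up.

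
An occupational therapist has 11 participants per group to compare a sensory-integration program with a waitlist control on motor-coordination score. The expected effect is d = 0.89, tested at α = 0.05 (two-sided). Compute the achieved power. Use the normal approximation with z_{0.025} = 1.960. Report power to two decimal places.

power ≈ 0.55

For two equal groups, power = Φ(d·√(n/2) − z_{α/2}).
d·√(n/2) = 0.89 × √(11/2) = 0.89 × 2.345 = 2.087.
z_β = 2.087 − 1.960 = 0.127.
Power = Φ(0.127) = 0.551.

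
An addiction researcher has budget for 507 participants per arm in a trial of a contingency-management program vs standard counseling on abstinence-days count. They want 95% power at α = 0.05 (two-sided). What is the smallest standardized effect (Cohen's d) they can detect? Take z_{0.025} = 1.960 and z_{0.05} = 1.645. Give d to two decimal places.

For two independent groups of n = 507 each: d_min = (z_{α/2} + z_β)·√(2/n).
z-sum = 1.960 + 1.645 = 3.605.
d_min = 3.605 × √(2/507) = 3.605 × 0.0628 = 0.226.

d_min ≈ 0.23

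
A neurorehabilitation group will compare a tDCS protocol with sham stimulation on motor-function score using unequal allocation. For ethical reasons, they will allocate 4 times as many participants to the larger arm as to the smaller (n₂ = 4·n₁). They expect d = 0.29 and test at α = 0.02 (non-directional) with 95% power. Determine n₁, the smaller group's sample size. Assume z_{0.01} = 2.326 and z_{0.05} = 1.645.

With allocation ratio k = n₂/n₁ = 4, Var(x̄₁−x̄₂) = σ²(1/n₁ + 1/(k·n₁)) = σ²·(k+1)/(k·n₁).
So n₁ = (1 + 1/k)·((z_{α/2} + z_β)/d)² = 1.250 × (3.971/0.29)².
n₁ = 1.250 × 187.50 = 234.4.
Round up: n₁ = 235, giving n₂ = 4 × 235 = 940.

n₁ = 235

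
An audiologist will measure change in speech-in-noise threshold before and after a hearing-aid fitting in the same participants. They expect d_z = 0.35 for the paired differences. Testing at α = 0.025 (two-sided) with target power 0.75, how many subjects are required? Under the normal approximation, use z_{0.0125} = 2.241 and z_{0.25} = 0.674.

n = 70 pairs

For a paired (one-sample on differences) test: n = ((z_{α/2} + z_β) / d)².
z_{α/2} + z_β = 2.241 + 0.674 = 2.915.
n = (2.915 / 0.35)² = 8.329² = 69.37.
Round up.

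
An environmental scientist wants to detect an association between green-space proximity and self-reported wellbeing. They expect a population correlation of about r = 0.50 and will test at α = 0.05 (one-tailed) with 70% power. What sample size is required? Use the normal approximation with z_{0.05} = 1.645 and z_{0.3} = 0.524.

Fisher's z: C = ½·ln((1+r)/(1−r)) = ½·ln(3.0000) = 0.5493.
n = ((z_{α} + z_β)/C)² + 3.
(1.645 + 0.524) / 0.5493 = 2.169 / 0.5493 = 3.949.
n = 3.949² + 3 = 15.59 + 3 = 18.6.
Round up.

n = 19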